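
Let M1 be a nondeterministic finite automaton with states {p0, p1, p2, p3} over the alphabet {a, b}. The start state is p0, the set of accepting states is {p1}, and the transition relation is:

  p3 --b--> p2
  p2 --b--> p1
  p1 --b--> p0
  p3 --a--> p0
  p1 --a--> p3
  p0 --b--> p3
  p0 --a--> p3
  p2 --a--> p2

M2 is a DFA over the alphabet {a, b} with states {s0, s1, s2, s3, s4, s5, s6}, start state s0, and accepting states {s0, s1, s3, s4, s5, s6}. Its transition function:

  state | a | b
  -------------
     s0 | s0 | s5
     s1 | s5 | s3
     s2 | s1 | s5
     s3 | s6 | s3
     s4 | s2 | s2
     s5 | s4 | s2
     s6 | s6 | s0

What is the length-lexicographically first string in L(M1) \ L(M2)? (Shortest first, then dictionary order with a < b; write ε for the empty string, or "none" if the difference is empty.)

abb

The string abb is accepted by M1 but not by M2.
No shorter string lies in the difference, and abb is the lexicographically first length-3 string in L(M1) \ L(M2).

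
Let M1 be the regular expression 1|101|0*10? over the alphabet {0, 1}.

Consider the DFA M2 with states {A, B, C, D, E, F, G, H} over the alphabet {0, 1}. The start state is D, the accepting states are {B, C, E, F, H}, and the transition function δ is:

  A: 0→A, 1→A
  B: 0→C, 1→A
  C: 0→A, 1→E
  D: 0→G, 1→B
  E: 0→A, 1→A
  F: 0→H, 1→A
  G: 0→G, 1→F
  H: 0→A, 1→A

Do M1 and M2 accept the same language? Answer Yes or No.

Yes

Converting the expression M1 to a DFA (subset construction, then merging equivalent states) gives the minimal DFA with states {r0, r1, r2, r3, r4, r5, r6}, start state r0, accepting states {r2, r3, r4, r6} and transitions r0: 0→r1, 1→r2; r1: 0→r1, 1→r3; r2: 0→r4, 1→r5; r3: 0→r6, 1→r5; r4: 0→r5, 1→r6; r5: 0→r5, 1→r5; r6: 0→r5, 1→r5.
Exploring the product automaton M1 × M2 from the start pair (r0, D), following both machines on each input symbol, reaches 8 state pairs: (r0, D), (r1, G), (r2, B), (r3, F), (r4, C), (r5, A), (r6, H), (r6, E).
M1 accepts in {r2, r3, r4, r6} and M2 accepts in {B, C, E, F, H}. In every reachable pair the two components are either both accepting — (r2, B), (r3, F), (r4, C), (r6, H), (r6, E) — or both non-accepting, so no string is accepted by exactly one of the machines: L(M1) \ L(M2) and L(M2) \ L(M1) are both empty.
Hence every string is accepted by M1 iff it is accepted by M2, and the two languages coincide.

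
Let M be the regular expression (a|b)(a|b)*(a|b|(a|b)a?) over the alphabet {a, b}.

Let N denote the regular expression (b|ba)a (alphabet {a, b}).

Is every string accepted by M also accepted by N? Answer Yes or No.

The string aa is in L(M) but not in L(N).
So L(M) ⊄ L(N).

No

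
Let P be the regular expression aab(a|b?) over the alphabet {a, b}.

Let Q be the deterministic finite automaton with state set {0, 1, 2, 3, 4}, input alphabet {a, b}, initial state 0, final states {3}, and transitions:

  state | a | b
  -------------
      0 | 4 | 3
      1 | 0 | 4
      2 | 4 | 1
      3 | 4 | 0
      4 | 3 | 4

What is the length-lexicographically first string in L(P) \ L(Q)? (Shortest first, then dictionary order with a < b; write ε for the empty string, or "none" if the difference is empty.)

aab

The string aab is accepted by P but not by Q.
No shorter string lies in the difference, and aab is the lexicographically first length-3 string in L(P) \ L(Q).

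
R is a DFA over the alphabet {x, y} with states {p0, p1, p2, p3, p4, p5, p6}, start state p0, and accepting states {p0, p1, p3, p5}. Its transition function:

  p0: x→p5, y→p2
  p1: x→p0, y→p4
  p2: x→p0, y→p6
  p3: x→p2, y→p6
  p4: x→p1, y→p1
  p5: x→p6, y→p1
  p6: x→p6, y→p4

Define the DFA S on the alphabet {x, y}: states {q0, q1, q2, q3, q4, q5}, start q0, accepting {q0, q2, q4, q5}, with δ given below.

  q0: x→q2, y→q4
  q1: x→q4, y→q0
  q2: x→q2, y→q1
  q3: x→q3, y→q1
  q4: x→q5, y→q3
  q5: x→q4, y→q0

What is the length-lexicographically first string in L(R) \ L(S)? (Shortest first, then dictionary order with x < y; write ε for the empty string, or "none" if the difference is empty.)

xy

The string xy is accepted by R but not by S.
No shorter string lies in the difference, and xy is the lexicographically first length-2 string in L(R) \ L(S).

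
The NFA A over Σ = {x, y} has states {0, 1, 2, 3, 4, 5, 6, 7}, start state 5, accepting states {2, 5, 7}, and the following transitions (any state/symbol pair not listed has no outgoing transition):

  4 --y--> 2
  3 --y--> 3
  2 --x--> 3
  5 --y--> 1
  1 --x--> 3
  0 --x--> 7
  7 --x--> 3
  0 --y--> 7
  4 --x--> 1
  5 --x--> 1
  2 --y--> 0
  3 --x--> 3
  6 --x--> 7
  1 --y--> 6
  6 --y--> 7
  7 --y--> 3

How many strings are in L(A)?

The useful subgraph on states {1, 5, 6, 7} is acyclic, so L(A) is finite; the longest accepting path visits 4 useful states, giving maximum string length 3.
Counting accepting paths from 5 by length: 1 of length 0, 4 of length 3. Total 5.

5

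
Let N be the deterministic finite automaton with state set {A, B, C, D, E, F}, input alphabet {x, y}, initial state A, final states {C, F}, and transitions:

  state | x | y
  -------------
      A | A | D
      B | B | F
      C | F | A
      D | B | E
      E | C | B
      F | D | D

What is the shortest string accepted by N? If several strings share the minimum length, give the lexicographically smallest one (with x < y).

A breadth-first search from A reaches an accepting state first via the path A → D → B → F on input yxy.
No string of length < 3 is accepted (BFS exhausts all shorter strings without reaching an accepting state), and yxy is the lexicographically least accepting string of length 3.

yxy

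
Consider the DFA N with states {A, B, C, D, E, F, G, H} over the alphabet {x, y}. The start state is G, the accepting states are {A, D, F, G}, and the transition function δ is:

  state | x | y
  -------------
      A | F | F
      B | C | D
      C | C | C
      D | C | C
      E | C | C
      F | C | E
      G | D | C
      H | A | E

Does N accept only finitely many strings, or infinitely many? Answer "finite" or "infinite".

The useful states (reachable from G and able to reach an accepting state) are {D, G}.
Restricted to these states the transition graph has no cycle, so every accepting path has bounded length and L is finite.

finite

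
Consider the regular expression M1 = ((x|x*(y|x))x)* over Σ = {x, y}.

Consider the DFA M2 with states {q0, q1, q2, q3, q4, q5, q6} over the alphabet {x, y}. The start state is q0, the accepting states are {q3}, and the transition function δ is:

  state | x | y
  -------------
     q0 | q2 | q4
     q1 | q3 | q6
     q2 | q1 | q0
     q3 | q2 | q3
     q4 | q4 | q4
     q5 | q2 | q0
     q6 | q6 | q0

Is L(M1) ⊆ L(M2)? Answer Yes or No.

No

The empty string ε is in L(M1) but not in L(M2).
So L(M1) ⊄ L(M2).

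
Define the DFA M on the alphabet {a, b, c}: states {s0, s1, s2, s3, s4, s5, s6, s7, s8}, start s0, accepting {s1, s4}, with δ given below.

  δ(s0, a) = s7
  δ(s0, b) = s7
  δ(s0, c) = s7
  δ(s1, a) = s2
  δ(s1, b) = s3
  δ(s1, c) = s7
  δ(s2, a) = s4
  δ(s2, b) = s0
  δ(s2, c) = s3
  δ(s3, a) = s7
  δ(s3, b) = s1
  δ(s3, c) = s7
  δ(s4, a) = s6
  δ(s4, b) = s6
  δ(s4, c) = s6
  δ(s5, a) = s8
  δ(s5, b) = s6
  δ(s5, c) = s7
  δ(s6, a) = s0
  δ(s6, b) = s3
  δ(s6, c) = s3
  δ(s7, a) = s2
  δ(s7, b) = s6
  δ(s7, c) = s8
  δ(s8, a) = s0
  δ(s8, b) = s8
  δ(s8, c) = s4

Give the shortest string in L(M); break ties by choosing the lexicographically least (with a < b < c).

aaa

A breadth-first search from s0 reaches an accepting state first via the path s0 → s7 → s2 → s4 on input aaa.
No string of length < 3 is accepted (BFS exhausts all shorter strings without reaching an accepting state), and aaa is the lexicographically least accepting string of length 3.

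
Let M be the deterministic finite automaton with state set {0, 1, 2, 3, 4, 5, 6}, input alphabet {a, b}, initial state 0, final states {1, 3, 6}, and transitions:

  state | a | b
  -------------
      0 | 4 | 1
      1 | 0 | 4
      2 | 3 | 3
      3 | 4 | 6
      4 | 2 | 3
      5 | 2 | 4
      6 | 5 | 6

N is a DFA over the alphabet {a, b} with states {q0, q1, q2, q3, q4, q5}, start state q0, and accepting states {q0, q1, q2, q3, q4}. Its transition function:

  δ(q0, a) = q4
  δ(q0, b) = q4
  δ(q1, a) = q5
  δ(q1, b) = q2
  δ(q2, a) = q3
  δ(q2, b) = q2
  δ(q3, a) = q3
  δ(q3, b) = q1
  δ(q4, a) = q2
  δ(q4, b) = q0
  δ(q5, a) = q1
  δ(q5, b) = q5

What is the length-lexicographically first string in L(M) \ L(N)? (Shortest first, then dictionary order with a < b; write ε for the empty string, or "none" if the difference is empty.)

The string baabab is accepted by M but not by N.
No shorter string lies in the difference, and baabab is the lexicographically first length-6 string in L(M) \ L(N).

baabab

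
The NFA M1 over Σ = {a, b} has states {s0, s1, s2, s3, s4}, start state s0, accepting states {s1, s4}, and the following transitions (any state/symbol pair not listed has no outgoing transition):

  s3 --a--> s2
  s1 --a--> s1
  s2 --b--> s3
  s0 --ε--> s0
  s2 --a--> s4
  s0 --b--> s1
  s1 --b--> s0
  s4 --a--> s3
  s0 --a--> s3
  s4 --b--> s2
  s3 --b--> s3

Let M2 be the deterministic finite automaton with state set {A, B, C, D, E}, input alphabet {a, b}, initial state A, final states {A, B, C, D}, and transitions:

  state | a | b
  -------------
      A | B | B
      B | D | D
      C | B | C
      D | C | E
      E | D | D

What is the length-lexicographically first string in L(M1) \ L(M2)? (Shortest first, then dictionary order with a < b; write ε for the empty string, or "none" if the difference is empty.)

The string bbb is accepted by M1 but not by M2.
No shorter string lies in the difference, and bbb is the lexicographically first length-3 string in L(M1) \ L(M2).

bbb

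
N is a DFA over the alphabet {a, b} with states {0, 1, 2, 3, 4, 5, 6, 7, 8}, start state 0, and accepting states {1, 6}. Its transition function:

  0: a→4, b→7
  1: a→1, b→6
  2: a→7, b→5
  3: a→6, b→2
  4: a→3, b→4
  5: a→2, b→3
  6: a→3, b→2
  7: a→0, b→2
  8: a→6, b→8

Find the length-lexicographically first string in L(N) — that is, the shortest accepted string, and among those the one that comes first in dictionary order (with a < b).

A breadth-first search from 0 reaches an accepting state first via the path 0 → 4 → 3 → 6 on input aaa.
No string of length < 3 is accepted (BFS exhausts all shorter strings without reaching an accepting state), and aaa is the lexicographically least accepting string of length 3.

aaa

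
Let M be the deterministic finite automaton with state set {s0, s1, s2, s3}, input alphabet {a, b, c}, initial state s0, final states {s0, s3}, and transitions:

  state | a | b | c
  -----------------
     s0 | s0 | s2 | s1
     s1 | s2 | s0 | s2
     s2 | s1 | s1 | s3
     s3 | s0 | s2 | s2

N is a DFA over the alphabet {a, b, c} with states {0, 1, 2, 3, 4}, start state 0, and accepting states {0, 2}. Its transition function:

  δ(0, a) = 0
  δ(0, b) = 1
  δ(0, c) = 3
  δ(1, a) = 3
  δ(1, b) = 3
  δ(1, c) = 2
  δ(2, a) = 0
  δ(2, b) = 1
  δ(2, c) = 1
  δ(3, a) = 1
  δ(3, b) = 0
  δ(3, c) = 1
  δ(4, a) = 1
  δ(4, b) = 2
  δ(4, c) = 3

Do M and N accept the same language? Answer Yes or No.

Exploring the product automaton M × N from the start pair (s0, 0), following both machines on each input symbol, reaches 4 state pairs: (s0, 0), (s2, 1), (s1, 3), (s3, 2).
M accepts in {s0, s3} and N accepts in {0, 2}. In every reachable pair the two components are either both accepting — (s0, 0), (s3, 2) — or both non-accepting, so no string is accepted by exactly one of the machines: L(M) \ L(N) and L(N) \ L(M) are both empty.
Hence every string is accepted by M iff it is accepted by N, and the two languages coincide.

Yes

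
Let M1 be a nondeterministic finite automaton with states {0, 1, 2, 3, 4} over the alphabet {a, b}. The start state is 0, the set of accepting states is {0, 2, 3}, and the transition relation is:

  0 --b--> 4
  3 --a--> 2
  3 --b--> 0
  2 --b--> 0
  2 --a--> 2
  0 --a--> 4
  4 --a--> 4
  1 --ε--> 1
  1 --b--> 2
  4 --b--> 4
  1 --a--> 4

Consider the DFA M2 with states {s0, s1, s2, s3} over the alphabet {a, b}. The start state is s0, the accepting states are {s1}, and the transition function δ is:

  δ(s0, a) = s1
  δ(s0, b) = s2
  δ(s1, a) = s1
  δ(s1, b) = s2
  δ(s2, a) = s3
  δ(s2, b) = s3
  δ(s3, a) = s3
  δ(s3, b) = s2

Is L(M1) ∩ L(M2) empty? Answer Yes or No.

Exploring the product automaton M1 × M2 from the start pair (0, s0), following both machines on each input symbol, reaches 4 state pairs: (0, s0), (4, s1), (4, s2), (4, s3).
M1 accepts in {0, 2, 3} and M2 accepts in {s1}; no reachable pair has both components accepting, so no string drives both machines to acceptance simultaneously and L(M1) ∩ L(M2) = ∅.
So no string is accepted by both, and the intersection is empty.

Yes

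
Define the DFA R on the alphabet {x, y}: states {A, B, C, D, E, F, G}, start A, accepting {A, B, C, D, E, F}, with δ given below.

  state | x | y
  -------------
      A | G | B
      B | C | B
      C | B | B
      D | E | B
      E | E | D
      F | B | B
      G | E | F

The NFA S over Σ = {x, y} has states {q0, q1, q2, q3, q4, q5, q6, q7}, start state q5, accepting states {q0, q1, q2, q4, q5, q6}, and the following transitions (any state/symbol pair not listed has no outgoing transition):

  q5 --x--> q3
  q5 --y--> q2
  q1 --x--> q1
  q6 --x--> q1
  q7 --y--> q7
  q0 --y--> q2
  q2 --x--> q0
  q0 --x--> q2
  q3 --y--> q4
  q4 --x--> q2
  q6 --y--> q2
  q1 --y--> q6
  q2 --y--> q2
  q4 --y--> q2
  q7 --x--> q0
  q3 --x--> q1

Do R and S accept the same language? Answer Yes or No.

Exploring the product automaton R × S from the start pair (A, q5), following both machines on each input symbol, reaches 7 state pairs: (A, q5), (G, q3), (B, q2), (E, q1), (F, q4), (C, q0), (D, q6).
R accepts in {A, B, C, D, E, F} and S accepts in {q0, q1, q2, q4, q5, q6}. In every reachable pair the two components are either both accepting — (A, q5), (B, q2), (E, q1), (F, q4), (C, q0), (D, q6) — or both non-accepting, so no string is accepted by exactly one of the machines: L(R) \ L(S) and L(S) \ L(R) are both empty.
Hence every string is accepted by R iff it is accepted by S, and the two languages coincide.

Yes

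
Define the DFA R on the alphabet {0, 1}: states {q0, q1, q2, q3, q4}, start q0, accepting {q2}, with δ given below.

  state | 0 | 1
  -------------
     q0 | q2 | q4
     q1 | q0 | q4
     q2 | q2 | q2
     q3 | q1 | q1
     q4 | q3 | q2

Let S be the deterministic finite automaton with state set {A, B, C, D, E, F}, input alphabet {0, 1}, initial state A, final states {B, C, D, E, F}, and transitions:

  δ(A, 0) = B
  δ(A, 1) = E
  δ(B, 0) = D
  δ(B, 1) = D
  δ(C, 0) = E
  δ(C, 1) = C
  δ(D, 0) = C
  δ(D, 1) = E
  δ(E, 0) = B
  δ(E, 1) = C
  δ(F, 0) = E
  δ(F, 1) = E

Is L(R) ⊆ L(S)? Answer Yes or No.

Yes

Exploring the product automaton R × S from the start pair (q0, A), following both machines on each input symbol, reaches 19 state pairs: (q0, A), (q2, B), (q4, E), (q2, D), (q3, B), (q2, C), (q2, E), (q1, D), (q0, C), (q4, C), (q3, E), (q1, B), (q1, C), (q0, D), (q4, D), (q0, E), (q3, C), (q1, E), (q0, B).
R accepts in {q2} and S accepts in {B, C, D, E, F}. The reachable pairs whose R-component is accepting are (q2, B), (q2, D), (q2, C), (q2, E); in each of them the S-component is accepting too, so the product for L(R) \ L(S) (R-component accepting, S-component rejecting) has no reachable accepting pair and the difference is empty.
Hence every string in L(R) is also in L(S).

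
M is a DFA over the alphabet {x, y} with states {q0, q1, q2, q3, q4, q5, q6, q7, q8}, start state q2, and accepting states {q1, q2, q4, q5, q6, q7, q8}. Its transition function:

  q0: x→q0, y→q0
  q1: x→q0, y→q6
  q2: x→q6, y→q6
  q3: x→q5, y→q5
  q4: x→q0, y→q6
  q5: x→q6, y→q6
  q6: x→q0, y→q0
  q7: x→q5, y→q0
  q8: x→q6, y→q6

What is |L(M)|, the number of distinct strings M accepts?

The useful subgraph on states {q2, q6} is acyclic, so L(M) is finite; the longest accepting path visits 2 useful states, giving maximum string length 1.
Counting accepting paths from q2 by length: 1 of length 0, 2 of length 1. Total 3.

3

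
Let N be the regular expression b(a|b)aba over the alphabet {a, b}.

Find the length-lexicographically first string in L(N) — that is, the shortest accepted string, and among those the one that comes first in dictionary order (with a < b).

baaba

By inspection of the expression, no string of length less than 5 matches, and baaba is the lexicographically first match of length 5.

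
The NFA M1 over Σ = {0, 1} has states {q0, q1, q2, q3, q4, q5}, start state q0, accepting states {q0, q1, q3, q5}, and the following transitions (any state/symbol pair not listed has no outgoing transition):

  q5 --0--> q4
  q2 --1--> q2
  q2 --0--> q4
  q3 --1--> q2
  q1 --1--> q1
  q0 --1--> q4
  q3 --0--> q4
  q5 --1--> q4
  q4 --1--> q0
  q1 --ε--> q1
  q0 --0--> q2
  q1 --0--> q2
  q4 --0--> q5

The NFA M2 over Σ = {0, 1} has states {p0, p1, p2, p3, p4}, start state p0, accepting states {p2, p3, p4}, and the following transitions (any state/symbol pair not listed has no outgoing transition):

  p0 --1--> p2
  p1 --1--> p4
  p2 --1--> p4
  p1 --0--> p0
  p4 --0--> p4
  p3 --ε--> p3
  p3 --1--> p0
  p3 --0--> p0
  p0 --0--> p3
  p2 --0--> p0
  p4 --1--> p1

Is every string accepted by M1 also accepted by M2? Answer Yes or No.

The empty string ε is in L(M1) but not in L(M2).
So L(M1) ⊄ L(M2).

No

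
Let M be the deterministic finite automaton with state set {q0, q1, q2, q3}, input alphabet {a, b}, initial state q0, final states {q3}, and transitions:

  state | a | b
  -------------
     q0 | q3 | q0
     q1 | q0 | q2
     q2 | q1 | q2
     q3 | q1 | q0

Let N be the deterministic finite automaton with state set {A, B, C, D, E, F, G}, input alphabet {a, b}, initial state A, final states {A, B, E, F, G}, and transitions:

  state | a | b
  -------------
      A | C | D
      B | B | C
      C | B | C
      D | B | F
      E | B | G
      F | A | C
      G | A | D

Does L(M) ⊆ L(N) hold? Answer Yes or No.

The string a is in L(M) but not in L(N).
So L(M) ⊄ L(N).

No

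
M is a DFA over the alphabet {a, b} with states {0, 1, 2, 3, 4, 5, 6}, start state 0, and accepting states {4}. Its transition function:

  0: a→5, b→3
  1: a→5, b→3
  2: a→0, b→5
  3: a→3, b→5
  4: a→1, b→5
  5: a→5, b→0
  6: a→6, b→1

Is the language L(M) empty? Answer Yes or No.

Yes

The states reachable from the start state are {0, 3, 5}.
None of the accepting states {4} is reachable, so no string is accepted and L(M) = ∅.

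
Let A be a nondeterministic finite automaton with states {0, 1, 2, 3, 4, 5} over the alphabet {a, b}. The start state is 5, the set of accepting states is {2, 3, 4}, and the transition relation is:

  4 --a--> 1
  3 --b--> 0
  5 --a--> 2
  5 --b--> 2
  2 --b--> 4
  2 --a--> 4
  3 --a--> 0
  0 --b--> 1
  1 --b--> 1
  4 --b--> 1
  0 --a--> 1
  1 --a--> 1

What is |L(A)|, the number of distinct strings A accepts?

The useful subgraph on states {2, 4, 5} is acyclic, so L(A) is finite; the longest accepting path visits 3 useful states, giving maximum string length 2.
Counting accepting paths from 5 by length: 2 of length 1, 4 of length 2. Total 6.

6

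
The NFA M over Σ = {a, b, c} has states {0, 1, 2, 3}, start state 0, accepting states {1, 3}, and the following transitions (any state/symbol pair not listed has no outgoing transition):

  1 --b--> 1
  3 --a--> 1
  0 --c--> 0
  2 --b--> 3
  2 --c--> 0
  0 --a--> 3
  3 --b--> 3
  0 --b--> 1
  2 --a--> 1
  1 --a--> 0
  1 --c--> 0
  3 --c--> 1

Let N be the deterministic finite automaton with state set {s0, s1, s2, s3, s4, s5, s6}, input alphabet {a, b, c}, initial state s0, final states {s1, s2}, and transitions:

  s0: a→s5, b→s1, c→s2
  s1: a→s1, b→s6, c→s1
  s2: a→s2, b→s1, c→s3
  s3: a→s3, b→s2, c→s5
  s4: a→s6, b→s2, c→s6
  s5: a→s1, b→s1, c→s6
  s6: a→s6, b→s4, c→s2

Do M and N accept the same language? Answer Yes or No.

No

The string a is accepted by M but rejected by N.
So L(M) ≠ L(N).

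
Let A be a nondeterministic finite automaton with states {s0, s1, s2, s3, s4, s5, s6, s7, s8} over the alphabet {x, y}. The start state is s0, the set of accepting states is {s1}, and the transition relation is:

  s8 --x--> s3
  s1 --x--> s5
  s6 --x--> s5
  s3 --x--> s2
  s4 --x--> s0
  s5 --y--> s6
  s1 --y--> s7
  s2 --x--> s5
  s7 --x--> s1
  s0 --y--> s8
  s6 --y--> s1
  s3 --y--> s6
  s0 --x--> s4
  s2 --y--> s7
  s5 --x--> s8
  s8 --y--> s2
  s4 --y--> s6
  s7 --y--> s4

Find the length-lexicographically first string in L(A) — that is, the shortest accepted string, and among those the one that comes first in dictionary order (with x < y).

xyy

A breadth-first search from s0 reaches an accepting state first via the path s0 → s4 → s6 → s1 on input xyy.
No string of length < 3 is accepted (BFS exhausts all shorter strings without reaching an accepting state), and xyy is the lexicographically least accepting string of length 3.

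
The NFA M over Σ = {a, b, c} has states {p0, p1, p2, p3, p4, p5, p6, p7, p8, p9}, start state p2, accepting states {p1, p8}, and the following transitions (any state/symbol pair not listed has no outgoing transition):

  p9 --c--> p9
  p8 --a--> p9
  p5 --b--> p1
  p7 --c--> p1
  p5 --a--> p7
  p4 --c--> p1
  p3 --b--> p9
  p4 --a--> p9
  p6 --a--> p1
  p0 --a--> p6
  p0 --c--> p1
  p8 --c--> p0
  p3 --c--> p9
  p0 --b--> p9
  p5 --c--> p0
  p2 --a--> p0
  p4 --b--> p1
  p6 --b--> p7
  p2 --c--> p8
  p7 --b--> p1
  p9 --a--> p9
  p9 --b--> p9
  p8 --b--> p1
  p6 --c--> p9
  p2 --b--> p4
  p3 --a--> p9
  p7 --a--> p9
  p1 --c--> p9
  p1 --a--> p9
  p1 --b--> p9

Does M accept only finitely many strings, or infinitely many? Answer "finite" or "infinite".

finite

The useful states (reachable from p2 and able to reach an accepting state) are {p0, p1, p2, p4, p6, p7, p8}.
Restricted to these states the transition graph has no cycle, so every accepting path has bounded length and L is finite.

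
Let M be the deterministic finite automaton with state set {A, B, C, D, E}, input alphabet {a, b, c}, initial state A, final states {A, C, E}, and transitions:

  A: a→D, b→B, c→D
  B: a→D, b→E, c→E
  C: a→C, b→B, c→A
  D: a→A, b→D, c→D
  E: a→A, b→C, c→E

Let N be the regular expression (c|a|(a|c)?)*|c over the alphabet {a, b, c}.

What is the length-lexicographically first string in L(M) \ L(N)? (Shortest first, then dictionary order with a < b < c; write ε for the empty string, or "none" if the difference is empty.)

bb

The string bb is accepted by M but not by N.
No shorter string lies in the difference, and bb is the lexicographically first length-2 string in L(M) \ L(N).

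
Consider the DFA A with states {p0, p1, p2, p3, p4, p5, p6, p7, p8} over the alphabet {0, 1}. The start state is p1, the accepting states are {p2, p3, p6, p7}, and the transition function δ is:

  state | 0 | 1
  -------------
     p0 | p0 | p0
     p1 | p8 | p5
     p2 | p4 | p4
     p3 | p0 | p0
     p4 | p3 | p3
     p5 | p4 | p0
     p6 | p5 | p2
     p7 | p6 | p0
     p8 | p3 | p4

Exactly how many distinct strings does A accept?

5

The useful subgraph on states {p1, p3, p4, p5, p8} is acyclic, so L(A) is finite; the longest accepting path visits 4 useful states, giving maximum string length 3.
Counting accepting paths from p1 by length: 1 of length 2, 4 of length 3. Total 5.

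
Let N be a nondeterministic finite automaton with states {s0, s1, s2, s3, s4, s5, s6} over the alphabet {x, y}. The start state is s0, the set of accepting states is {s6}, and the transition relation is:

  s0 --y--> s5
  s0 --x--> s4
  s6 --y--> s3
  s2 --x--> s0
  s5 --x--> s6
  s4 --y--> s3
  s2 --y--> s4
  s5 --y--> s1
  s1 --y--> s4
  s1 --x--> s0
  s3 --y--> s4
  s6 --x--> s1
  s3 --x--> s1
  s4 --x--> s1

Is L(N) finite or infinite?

infinite

State s0 is reachable from the start and can reach an accepting state, and it lies on the cycle s0 → s4 → s1 → s0.
Traversing that cycle any number of times yields accepted strings of unbounded length, so the language is infinite.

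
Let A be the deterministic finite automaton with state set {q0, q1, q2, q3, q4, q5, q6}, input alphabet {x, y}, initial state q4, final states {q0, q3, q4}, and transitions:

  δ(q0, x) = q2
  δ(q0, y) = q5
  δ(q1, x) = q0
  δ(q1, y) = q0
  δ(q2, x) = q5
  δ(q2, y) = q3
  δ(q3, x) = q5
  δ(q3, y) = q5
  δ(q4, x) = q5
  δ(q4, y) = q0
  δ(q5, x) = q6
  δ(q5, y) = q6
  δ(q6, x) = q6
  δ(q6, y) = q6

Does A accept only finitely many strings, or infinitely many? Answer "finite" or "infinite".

The useful states (reachable from q4 and able to reach an accepting state) are {q0, q2, q3, q4}.
Restricted to these states the transition graph has no cycle, so every accepting path has bounded length and L is finite.

finite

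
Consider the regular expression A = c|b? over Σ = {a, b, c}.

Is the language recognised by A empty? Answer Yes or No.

The empty string ε matches the expression, so it belongs to L(A).
Since L(A) contains at least one string, it is not empty.

No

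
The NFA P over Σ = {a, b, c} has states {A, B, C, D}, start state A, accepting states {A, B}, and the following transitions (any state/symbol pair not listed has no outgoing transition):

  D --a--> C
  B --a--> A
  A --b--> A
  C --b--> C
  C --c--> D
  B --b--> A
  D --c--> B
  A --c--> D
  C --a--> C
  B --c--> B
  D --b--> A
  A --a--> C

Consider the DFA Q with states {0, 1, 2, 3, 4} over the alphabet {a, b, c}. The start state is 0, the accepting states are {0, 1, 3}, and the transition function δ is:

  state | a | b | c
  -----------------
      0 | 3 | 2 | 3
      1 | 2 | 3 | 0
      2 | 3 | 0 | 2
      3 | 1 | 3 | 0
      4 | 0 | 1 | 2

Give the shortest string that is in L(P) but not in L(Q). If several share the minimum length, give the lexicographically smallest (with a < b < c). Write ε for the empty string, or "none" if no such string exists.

The string b is accepted by P but not by Q.
No shorter string lies in the difference, and b is the lexicographically first length-1 string in L(P) \ L(Q).

b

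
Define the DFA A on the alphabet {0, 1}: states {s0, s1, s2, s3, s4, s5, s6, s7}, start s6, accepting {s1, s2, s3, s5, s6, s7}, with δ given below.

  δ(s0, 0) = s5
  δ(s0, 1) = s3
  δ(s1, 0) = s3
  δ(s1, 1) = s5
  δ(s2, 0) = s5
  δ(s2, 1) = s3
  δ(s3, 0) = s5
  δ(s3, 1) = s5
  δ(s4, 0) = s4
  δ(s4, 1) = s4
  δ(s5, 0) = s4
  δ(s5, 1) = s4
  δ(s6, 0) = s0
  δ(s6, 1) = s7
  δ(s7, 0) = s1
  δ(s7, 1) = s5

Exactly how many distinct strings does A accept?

The useful subgraph on states {s0, s1, s3, s5, s6, s7} is acyclic, so L(A) is finite; the longest accepting path visits 5 useful states, giving maximum string length 4.
Counting accepting paths from s6 by length: 1 of length 0, 1 of length 1, 4 of length 2, 4 of length 3, 2 of length 4. Total 12.

12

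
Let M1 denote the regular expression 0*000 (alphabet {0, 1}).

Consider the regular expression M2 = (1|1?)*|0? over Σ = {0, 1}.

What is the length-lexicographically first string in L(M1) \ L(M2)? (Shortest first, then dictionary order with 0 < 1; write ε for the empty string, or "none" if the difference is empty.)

The string 000 is accepted by M1 but not by M2.
No shorter string lies in the difference, and 000 is the lexicographically first length-3 string in L(M1) \ L(M2).

000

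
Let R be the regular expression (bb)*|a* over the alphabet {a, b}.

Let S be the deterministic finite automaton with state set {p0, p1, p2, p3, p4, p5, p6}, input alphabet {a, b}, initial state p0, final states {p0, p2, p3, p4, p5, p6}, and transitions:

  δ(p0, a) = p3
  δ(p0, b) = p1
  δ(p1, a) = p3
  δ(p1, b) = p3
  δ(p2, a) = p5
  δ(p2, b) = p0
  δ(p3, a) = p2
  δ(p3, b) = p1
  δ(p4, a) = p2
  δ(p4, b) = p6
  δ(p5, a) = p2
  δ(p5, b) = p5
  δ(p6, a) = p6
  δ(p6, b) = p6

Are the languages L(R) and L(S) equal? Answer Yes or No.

The string ba is accepted by S but rejected by R.
So L(R) ≠ L(S).

No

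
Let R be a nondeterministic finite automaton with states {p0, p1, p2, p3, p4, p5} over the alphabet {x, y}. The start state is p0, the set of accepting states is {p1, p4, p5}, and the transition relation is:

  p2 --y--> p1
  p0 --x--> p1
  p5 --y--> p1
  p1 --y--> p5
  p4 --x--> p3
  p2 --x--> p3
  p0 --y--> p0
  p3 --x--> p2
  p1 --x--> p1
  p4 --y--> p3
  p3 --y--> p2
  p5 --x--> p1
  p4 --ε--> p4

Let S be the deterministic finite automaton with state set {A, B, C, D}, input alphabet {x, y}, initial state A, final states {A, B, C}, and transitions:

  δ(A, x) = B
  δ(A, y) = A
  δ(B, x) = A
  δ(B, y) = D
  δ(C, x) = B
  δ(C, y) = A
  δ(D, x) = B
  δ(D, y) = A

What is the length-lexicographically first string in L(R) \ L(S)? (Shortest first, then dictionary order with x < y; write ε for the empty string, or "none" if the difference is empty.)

The string xy is accepted by R but not by S.
No shorter string lies in the difference, and xy is the lexicographically first length-2 string in L(R) \ L(S).

xy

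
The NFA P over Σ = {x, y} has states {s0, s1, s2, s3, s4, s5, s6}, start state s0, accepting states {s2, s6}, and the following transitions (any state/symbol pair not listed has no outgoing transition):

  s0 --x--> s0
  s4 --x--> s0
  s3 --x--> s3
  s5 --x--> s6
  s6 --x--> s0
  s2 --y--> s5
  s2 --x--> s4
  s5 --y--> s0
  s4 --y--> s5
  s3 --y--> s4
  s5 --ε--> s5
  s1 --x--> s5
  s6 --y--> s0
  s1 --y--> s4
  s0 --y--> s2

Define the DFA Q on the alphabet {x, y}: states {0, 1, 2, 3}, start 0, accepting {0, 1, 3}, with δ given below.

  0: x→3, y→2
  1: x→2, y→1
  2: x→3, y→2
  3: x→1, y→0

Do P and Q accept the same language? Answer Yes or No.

The string y is accepted by P but rejected by Q.
So L(P) ≠ L(Q).

No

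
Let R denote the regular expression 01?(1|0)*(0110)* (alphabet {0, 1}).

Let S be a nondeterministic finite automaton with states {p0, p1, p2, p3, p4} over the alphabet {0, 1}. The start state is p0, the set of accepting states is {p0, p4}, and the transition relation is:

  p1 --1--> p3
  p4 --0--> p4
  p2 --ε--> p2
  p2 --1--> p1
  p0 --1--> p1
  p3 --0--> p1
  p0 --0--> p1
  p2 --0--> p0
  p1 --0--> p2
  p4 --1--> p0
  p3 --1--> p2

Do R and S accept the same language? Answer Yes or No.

The string 0 is accepted by R but rejected by S.
So L(R) ≠ L(S).

No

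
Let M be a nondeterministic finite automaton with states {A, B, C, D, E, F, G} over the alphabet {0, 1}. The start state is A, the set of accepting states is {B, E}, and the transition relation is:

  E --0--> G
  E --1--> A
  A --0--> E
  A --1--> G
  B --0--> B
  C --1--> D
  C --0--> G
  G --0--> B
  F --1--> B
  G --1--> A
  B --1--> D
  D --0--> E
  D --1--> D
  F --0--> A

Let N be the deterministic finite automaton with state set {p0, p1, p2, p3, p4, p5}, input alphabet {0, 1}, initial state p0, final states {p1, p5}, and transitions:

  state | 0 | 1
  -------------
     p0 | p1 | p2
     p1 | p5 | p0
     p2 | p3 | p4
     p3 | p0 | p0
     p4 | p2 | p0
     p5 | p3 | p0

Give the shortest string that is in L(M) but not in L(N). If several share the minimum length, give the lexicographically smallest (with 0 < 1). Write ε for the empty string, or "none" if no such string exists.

10

The string 10 is accepted by M but not by N.
No shorter string lies in the difference, and 10 is the lexicographically first length-2 string in L(M) \ L(N).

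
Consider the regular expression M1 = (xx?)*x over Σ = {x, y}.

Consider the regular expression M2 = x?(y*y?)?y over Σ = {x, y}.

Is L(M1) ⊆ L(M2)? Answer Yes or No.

No

The string x is in L(M1) but not in L(M2).
So L(M1) ⊄ L(M2).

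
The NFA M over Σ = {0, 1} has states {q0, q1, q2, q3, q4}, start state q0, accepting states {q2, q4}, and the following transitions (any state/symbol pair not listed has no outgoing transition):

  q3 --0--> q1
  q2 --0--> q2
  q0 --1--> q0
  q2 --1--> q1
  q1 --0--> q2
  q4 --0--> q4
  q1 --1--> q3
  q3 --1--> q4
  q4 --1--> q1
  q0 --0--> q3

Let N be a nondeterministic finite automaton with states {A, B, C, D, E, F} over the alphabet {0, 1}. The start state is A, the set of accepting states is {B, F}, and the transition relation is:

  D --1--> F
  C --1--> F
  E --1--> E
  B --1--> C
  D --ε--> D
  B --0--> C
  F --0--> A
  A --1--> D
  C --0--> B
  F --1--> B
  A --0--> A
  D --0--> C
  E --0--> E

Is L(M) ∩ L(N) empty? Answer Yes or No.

No

The string 101 is accepted by both M and N.
Hence L(M) ∩ L(N) ≠ ∅.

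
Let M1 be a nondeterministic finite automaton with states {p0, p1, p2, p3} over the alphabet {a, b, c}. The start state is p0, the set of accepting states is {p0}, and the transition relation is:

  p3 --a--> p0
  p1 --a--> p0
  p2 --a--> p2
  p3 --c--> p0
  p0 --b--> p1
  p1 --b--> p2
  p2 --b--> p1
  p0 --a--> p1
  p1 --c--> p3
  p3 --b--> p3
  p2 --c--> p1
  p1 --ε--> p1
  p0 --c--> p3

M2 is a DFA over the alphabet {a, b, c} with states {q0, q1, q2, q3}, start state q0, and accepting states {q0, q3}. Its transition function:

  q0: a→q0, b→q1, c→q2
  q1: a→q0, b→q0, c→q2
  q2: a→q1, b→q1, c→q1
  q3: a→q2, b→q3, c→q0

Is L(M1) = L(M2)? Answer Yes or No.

No

The string ca is accepted by M1 but rejected by M2.
So L(M1) ≠ L(M2).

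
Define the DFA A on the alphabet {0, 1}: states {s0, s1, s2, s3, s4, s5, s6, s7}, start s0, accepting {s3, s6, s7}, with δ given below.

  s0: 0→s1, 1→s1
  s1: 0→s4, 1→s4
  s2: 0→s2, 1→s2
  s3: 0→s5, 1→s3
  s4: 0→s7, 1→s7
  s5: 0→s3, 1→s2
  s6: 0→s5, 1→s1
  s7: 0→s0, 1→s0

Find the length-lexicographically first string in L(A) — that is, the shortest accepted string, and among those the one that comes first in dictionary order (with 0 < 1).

A breadth-first search from s0 reaches an accepting state first via the path s0 → s1 → s4 → s7 on input 000.
No string of length < 3 is accepted (BFS exhausts all shorter strings without reaching an accepting state), and 000 is the lexicographically least accepting string of length 3.

000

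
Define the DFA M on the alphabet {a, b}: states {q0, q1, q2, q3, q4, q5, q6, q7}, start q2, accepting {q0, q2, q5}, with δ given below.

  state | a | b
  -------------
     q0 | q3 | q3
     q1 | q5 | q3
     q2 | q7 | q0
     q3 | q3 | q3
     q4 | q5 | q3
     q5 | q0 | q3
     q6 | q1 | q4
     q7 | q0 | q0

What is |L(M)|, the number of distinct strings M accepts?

The useful subgraph on states {q0, q2, q7} is acyclic, so L(M) is finite; the longest accepting path visits 3 useful states, giving maximum string length 2.
Counting accepting paths from q2 by length: 1 of length 0, 1 of length 1, 2 of length 2. Total 4.

4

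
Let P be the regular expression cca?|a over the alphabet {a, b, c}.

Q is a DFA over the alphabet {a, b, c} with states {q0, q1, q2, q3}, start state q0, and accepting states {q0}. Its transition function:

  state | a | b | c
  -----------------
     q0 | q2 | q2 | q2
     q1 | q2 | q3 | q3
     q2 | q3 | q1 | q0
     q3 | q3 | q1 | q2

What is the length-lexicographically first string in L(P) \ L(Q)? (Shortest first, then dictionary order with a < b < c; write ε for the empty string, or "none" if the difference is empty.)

a

The string a is accepted by P but not by Q.
No shorter string lies in the difference, and a is the lexicographically first length-1 string in L(P) \ L(Q).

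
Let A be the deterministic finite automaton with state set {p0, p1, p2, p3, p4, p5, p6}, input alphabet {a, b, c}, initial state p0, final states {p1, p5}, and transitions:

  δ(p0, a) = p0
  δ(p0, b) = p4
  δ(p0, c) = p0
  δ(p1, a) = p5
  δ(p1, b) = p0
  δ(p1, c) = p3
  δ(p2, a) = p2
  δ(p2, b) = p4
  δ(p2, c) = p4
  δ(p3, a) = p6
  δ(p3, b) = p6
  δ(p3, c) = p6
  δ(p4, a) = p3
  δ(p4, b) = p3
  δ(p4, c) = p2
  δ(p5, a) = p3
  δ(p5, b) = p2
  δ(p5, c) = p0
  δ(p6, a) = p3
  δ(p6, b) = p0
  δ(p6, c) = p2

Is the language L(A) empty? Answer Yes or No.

The states reachable from the start state are {p0, p2, p3, p4, p6}.
None of the accepting states {p1, p5} is reachable, so no string is accepted and L(A) = ∅.

Yes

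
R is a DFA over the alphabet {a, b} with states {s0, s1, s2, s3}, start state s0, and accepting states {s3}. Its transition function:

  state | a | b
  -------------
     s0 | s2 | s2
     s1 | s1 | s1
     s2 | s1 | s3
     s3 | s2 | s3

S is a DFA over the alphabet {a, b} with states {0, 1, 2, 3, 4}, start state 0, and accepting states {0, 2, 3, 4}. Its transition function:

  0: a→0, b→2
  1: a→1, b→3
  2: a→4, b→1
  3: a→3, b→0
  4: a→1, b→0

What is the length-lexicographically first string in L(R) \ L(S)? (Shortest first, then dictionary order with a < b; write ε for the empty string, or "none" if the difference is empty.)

The string bb is accepted by R but not by S.
No shorter string lies in the difference, and bb is the lexicographically first length-2 string in L(R) \ L(S).

bb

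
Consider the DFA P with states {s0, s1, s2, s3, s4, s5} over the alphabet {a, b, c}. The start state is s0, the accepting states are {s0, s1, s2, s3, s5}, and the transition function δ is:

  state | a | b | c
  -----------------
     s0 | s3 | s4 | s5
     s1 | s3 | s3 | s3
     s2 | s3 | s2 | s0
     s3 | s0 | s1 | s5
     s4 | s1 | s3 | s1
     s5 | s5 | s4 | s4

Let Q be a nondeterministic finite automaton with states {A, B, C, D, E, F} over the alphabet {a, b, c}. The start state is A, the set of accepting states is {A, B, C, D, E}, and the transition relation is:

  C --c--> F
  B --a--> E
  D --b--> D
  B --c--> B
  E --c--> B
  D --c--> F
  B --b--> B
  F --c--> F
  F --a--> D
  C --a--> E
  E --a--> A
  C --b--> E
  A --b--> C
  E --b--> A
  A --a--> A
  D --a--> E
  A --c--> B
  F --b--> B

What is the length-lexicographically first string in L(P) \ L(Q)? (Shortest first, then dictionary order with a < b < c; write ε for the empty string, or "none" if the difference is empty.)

bc

The string bc is accepted by P but not by Q.
No shorter string lies in the difference, and bc is the lexicographically first length-2 string in L(P) \ L(Q).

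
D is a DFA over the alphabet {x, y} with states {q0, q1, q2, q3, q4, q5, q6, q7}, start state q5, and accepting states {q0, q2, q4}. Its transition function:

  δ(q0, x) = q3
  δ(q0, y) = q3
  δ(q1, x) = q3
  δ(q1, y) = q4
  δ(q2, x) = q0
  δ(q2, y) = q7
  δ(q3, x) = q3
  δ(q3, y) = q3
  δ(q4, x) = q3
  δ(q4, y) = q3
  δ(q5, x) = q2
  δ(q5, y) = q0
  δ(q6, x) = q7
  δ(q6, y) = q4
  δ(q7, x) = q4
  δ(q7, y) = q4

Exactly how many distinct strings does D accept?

The useful subgraph on states {q0, q2, q4, q5, q7} is acyclic, so L(D) is finite; the longest accepting path visits 4 useful states, giving maximum string length 3.
Counting accepting paths from q5 by length: 2 of length 1, 1 of length 2, 2 of length 3. Total 5.

5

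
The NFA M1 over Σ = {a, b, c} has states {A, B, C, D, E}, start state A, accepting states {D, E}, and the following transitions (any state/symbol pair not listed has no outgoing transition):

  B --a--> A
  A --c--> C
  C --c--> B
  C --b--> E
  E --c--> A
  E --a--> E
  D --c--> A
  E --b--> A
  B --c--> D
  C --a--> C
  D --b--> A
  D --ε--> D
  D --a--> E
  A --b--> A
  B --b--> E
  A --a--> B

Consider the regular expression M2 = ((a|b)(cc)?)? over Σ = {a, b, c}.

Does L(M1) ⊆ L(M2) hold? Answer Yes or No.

No

The string ab is in L(M1) but not in L(M2).
So L(M1) ⊄ L(M2).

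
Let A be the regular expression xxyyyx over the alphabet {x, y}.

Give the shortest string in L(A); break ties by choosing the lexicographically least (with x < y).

xxyyyx

By inspection of the expression, no string of length less than 6 matches, and xxyyyx is the lexicographically first match of length 6.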